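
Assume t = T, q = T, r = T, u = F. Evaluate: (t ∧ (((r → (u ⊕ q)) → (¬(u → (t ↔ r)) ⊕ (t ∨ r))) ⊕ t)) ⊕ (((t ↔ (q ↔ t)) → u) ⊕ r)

T

Substituting t=T, q=T, r=T, u=F:
u ⊕ q = F ⊕ T = T
r → (u ⊕ q) = T → T = T
t ↔ r = T ↔ T = T
u → (t ↔ r) = F → T = T
¬(u → (t ↔ r)) = ¬T = F
t ∨ r = T ∨ T = T
¬(u → (t ↔ r)) ⊕ (t ∨ r) = F ⊕ T = T
(r → (u ⊕ q)) → (¬(u → (t ↔ r)) ⊕ (t ∨ r)) = T → T = T
((r → (u ⊕ q)) → (¬(u → (t ↔ r)) ⊕ (t ∨ r))) ⊕ t = T ⊕ T = F
t ∧ (((r → (u ⊕ q)) → (¬(u → (t ↔ r)) ⊕ (t ∨ r))) ⊕ t) = T ∧ F = F
q ↔ t = T ↔ T = T
t ↔ (q ↔ t) = T ↔ T = T
(t ↔ (q ↔ t)) → u = T → F = F
((t ↔ (q ↔ t)) → u) ⊕ r = F ⊕ T = T
(t ∧ (((r → (u ⊕ q)) → (¬(u → (t ↔ r)) ⊕ (t ∨ r))) ⊕ t)) ⊕ (((t ↔ (q ↔ t)) → u) ⊕ r) = F ⊕ T = T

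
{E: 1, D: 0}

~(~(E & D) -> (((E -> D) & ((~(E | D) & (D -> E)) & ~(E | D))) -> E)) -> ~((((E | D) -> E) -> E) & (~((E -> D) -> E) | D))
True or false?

E & D = 1 & 0 = 0
~(E & D) = ~0 = 1
E -> D = 1 -> 0 = 0
E | D = 1 | 0 = 1
~(E | D) = ~1 = 0
D -> E = 0 -> 1 = 1
~(E | D) & (D -> E) = 0 & 1 = 0
E | D = 1 | 0 = 1
~(E | D) = ~1 = 0
(~(E | D) & (D -> E)) & ~(E | D) = 0 & 0 = 0
(E -> D) & ((~(E | D) & (D -> E)) & ~(E | D)) = 0 & 0 = 0
((E -> D) & ((~(E | D) & (D -> E)) & ~(E | D))) -> E = 0 -> 1 = 1
~(E & D) -> (((E -> D) & ((~(E | D) & (D -> E)) & ~(E | D))) -> E) = 1 -> 1 = 1
~(~(E & D) -> (((E -> D) & ((~(E | D) & (D -> E)) & ~(E | D))) -> E)) = ~1 = 0
E | D = 1 | 0 = 1
(E | D) -> E = 1 -> 1 = 1
((E | D) -> E) -> E = 1 -> 1 = 1
E -> D = 1 -> 0 = 0
(E -> D) -> E = 0 -> 1 = 1
~((E -> D) -> E) = ~1 = 0
~((E -> D) -> E) | D = 0 | 0 = 0
(((E | D) -> E) -> E) & (~((E -> D) -> E) | D) = 1 & 0 = 0
~((((E | D) -> E) -> E) & (~((E -> D) -> E) | D)) = ~0 = 1
~(~(E & D) -> (((E -> D) & ((~(E | D) & (D -> E)) & ~(E | D))) -> E)) -> ~((((E | D) -> E) -> E) & (~((E -> D) -> E) | D)) = 0 -> 1 = 1

1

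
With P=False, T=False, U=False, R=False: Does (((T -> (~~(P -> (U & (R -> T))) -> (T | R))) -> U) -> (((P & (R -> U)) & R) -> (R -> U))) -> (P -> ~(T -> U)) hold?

R -> T = False -> False = True
U & (R -> T) = False & True = False
P -> (U & (R -> T)) = False -> False = True
~(P -> (U & (R -> T))) = ~True = False
~~(P -> (U & (R -> T))) = ~False = True
T | R = False | False = False
~~(P -> (U & (R -> T))) -> (T | R) = True -> False = False
T -> (~~(P -> (U & (R -> T))) -> (T | R)) = False -> False = True
(T -> (~~(P -> (U & (R -> T))) -> (T | R))) -> U = True -> False = False
R -> U = False -> False = True
P & (R -> U) = False & True = False
(P & (R -> U)) & R = False & False = False
R -> U = False -> False = True
((P & (R -> U)) & R) -> (R -> U) = False -> True = True
((T -> (~~(P -> (U & (R -> T))) -> (T | R))) -> U) -> (((P & (R -> U)) & R) -> (R -> U)) = False -> True = True
T -> U = False -> False = True
~(T -> U) = ~True = False
P -> ~(T -> U) = False -> False = True
(((T -> (~~(P -> (U & (R -> T))) -> (T | R))) -> U) -> (((P & (R -> U)) & R) -> (R -> U))) -> (P -> ~(T -> U)) = True -> True = True

True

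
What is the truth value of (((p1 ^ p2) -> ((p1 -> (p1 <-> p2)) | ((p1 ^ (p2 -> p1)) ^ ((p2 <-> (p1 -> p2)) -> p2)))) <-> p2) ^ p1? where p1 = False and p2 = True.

Substituting p1=False, p2=True:
p1 ^ p2 = False ^ True = True
p1 <-> p2 = False <-> True = False
p1 -> (p1 <-> p2) = False -> False = True
p2 -> p1 = True -> False = False
p1 ^ (p2 -> p1) = False ^ False = False
p1 -> p2 = False -> True = True
p2 <-> (p1 -> p2) = True <-> True = True
(p2 <-> (p1 -> p2)) -> p2 = True -> True = True
(p1 ^ (p2 -> p1)) ^ ((p2 <-> (p1 -> p2)) -> p2) = False ^ True = True
(p1 -> (p1 <-> p2)) | ((p1 ^ (p2 -> p1)) ^ ((p2 <-> (p1 -> p2)) -> p2)) = True | True = True
(p1 ^ p2) -> ((p1 -> (p1 <-> p2)) | ((p1 ^ (p2 -> p1)) ^ ((p2 <-> (p1 -> p2)) -> p2))) = True -> True = True
((p1 ^ p2) -> ((p1 -> (p1 <-> p2)) | ((p1 ^ (p2 -> p1)) ^ ((p2 <-> (p1 -> p2)) -> p2)))) <-> p2 = True <-> True = True
(((p1 ^ p2) -> ((p1 -> (p1 <-> p2)) | ((p1 ^ (p2 -> p1)) ^ ((p2 <-> (p1 -> p2)) -> p2)))) <-> p2) ^ p1 = True ^ False = True

True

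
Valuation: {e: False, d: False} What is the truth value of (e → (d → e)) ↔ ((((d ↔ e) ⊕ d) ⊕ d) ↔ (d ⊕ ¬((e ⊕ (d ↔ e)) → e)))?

True

Substituting e=False, d=False:
d → e = False → False = True
e → (d → e) = False → True = True
d ↔ e = False ↔ False = True
(d ↔ e) ⊕ d = True ⊕ False = True
((d ↔ e) ⊕ d) ⊕ d = True ⊕ False = True
d ↔ e = False ↔ False = True
e ⊕ (d ↔ e) = False ⊕ True = True
(e ⊕ (d ↔ e)) → e = True → False = False
¬((e ⊕ (d ↔ e)) → e) = ¬False = True
d ⊕ ¬((e ⊕ (d ↔ e)) → e) = False ⊕ True = True
(((d ↔ e) ⊕ d) ⊕ d) ↔ (d ⊕ ¬((e ⊕ (d ↔ e)) → e)) = True ↔ True = True
(e → (d → e)) ↔ ((((d ↔ e) ⊕ d) ⊕ d) ↔ (d ⊕ ¬((e ⊕ (d ↔ e)) → e))) = True ↔ True = True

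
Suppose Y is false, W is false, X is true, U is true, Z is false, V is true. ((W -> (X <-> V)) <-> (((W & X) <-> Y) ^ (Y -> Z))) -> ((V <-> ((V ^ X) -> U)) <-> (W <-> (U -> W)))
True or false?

X <-> V = True <-> True = True
W -> (X <-> V) = False -> True = True
W & X = False & True = False
(W & X) <-> Y = False <-> False = True
Y -> Z = False -> False = True
((W & X) <-> Y) ^ (Y -> Z) = True ^ True = False
(W -> (X <-> V)) <-> (((W & X) <-> Y) ^ (Y -> Z)) = True <-> False = False
V ^ X = True ^ True = False
(V ^ X) -> U = False -> True = True
V <-> ((V ^ X) -> U) = True <-> True = True
U -> W = True -> False = False
W <-> (U -> W) = False <-> False = True
(V <-> ((V ^ X) -> U)) <-> (W <-> (U -> W)) = True <-> True = True
((W -> (X <-> V)) <-> (((W & X) <-> Y) ^ (Y -> Z))) -> ((V <-> ((V ^ X) -> U)) <-> (W <-> (U -> W))) = False -> True = True

True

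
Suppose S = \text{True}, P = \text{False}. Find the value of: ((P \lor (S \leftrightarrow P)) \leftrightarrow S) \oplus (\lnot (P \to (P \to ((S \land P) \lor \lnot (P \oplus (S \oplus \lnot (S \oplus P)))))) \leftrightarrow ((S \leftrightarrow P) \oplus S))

\text{False}

Substituting S=\text{True}, P=\text{False}:
S \leftrightarrow P = \text{True} \leftrightarrow \text{False} = \text{False}
P \lor (S \leftrightarrow P) = \text{False} \lor \text{False} = \text{False}
(P \lor (S \leftrightarrow P)) \leftrightarrow S = \text{False} \leftrightarrow \text{True} = \text{False}
S \land P = \text{True} \land \text{False} = \text{False}
S \oplus P = \text{True} \oplus \text{False} = \text{True}
\lnot (S \oplus P) = \lnot \text{True} = \text{False}
S \oplus \lnot (S \oplus P) = \text{True} \oplus \text{False} = \text{True}
P \oplus (S \oplus \lnot (S \oplus P)) = \text{False} \oplus \text{True} = \text{True}
\lnot (P \oplus (S \oplus \lnot (S \oplus P))) = \lnot \text{True} = \text{False}
(S \land P) \lor \lnot (P \oplus (S \oplus \lnot (S \oplus P))) = \text{False} \lor \text{False} = \text{False}
P \to ((S \land P) \lor \lnot (P \oplus (S \oplus \lnot (S \oplus P)))) = \text{False} \to \text{False} = \text{True}
P \to (P \to ((S \land P) \lor \lnot (P \oplus (S \oplus \lnot (S \oplus P))))) = \text{False} \to \text{True} = \text{True}
\lnot (P \to (P \to ((S \land P) \lor \lnot (P \oplus (S \oplus \lnot (S \oplus P)))))) = \lnot \text{True} = \text{False}
S \leftrightarrow P = \text{True} \leftrightarrow \text{False} = \text{False}
(S \leftrightarrow P) \oplus S = \text{False} \oplus \text{True} = \text{True}
\lnot (P \to (P \to ((S \land P) \lor \lnot (P \oplus (S \oplus \lnot (S \oplus P)))))) \leftrightarrow ((S \leftrightarrow P) \oplus S) = \text{False} \leftrightarrow \text{True} = \text{False}
((P \lor (S \leftrightarrow P)) \leftrightarrow S) \oplus (\lnot (P \to (P \to ((S \land P) \lor \lnot (P \oplus (S \oplus \lnot (S \oplus P)))))) \leftrightarrow ((S \leftrightarrow P) \oplus S)) = \text{False} \oplus \text{False} = \text{False}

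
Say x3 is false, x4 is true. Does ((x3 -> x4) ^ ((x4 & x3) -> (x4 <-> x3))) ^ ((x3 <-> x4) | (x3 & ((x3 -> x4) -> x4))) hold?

x3 -> x4 = False -> True = True
x4 & x3 = True & False = False
x4 <-> x3 = True <-> False = False
(x4 & x3) -> (x4 <-> x3) = False -> False = True
(x3 -> x4) ^ ((x4 & x3) -> (x4 <-> x3)) = True ^ True = False
x3 <-> x4 = False <-> True = False
x3 -> x4 = False -> True = True
(x3 -> x4) -> x4 = True -> True = True
x3 & ((x3 -> x4) -> x4) = False & True = False
(x3 <-> x4) | (x3 & ((x3 -> x4) -> x4)) = False | False = False
((x3 -> x4) ^ ((x4 & x3) -> (x4 <-> x3))) ^ ((x3 <-> x4) | (x3 & ((x3 -> x4) -> x4))) = False ^ False = False

False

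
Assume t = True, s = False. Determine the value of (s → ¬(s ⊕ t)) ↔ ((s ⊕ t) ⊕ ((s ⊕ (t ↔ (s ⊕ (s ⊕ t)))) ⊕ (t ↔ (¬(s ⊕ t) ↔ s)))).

s ⊕ t = False ⊕ True = True
¬(s ⊕ t) = ¬True = False
s → ¬(s ⊕ t) = False → False = True
s ⊕ t = False ⊕ True = True
s ⊕ t = False ⊕ True = True
s ⊕ (s ⊕ t) = False ⊕ True = True
t ↔ (s ⊕ (s ⊕ t)) = True ↔ True = True
s ⊕ (t ↔ (s ⊕ (s ⊕ t))) = False ⊕ True = True
s ⊕ t = False ⊕ True = True
¬(s ⊕ t) = ¬True = False
¬(s ⊕ t) ↔ s = False ↔ False = True
t ↔ (¬(s ⊕ t) ↔ s) = True ↔ True = True
(s ⊕ (t ↔ (s ⊕ (s ⊕ t)))) ⊕ (t ↔ (¬(s ⊕ t) ↔ s)) = True ⊕ True = False
(s ⊕ t) ⊕ ((s ⊕ (t ↔ (s ⊕ (s ⊕ t)))) ⊕ (t ↔ (¬(s ⊕ t) ↔ s))) = True ⊕ False = True
(s → ¬(s ⊕ t)) ↔ ((s ⊕ t) ⊕ ((s ⊕ (t ↔ (s ⊕ (s ⊕ t)))) ⊕ (t ↔ (¬(s ⊕ t) ↔ s)))) = True ↔ True = True

True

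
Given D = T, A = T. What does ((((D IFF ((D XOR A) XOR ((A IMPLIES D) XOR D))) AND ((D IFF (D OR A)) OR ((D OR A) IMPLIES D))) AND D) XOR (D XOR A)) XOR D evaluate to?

T

Substituting D=T, A=T:
D XOR A = T XOR T = F
A IMPLIES D = T IMPLIES T = T
(A IMPLIES D) XOR D = T XOR T = F
(D XOR A) XOR ((A IMPLIES D) XOR D) = F XOR F = F
D IFF ((D XOR A) XOR ((A IMPLIES D) XOR D)) = T IFF F = F
D OR A = T OR T = T
D IFF (D OR A) = T IFF T = T
D OR A = T OR T = T
(D OR A) IMPLIES D = T IMPLIES T = T
(D IFF (D OR A)) OR ((D OR A) IMPLIES D) = T OR T = T
(D IFF ((D XOR A) XOR ((A IMPLIES D) XOR D))) AND ((D IFF (D OR A)) OR ((D OR A) IMPLIES D)) = F AND T = F
((D IFF ((D XOR A) XOR ((A IMPLIES D) XOR D))) AND ((D IFF (D OR A)) OR ((D OR A) IMPLIES D))) AND D = F AND T = F
D XOR A = T XOR T = F
(((D IFF ((D XOR A) XOR ((A IMPLIES D) XOR D))) AND ((D IFF (D OR A)) OR ((D OR A) IMPLIES D))) AND D) XOR (D XOR A) = F XOR F = F
((((D IFF ((D XOR A) XOR ((A IMPLIES D) XOR D))) AND ((D IFF (D OR A)) OR ((D OR A) IMPLIES D))) AND D) XOR (D XOR A)) XOR D = F XOR T = T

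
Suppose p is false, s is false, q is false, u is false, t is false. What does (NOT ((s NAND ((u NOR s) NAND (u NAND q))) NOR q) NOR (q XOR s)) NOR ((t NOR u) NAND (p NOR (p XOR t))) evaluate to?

T

u NOR s = F NOR F = T
u NAND q = F NAND F = T
(u NOR s) NAND (u NAND q) = T NAND T = F
s NAND ((u NOR s) NAND (u NAND q)) = F NAND F = T
(s NAND ((u NOR s) NAND (u NAND q))) NOR q = T NOR F = F
NOT ((s NAND ((u NOR s) NAND (u NAND q))) NOR q) = NOT F = T
q XOR s = F XOR F = F
NOT ((s NAND ((u NOR s) NAND (u NAND q))) NOR q) NOR (q XOR s) = T NOR F = F
t NOR u = F NOR F = T
p XOR t = F XOR F = F
p NOR (p XOR t) = F NOR F = T
(t NOR u) NAND (p NOR (p XOR t)) = T NAND T = F
(NOT ((s NAND ((u NOR s) NAND (u NAND q))) NOR q) NOR (q XOR s)) NOR ((t NOR u) NAND (p NOR (p XOR t))) = F NOR F = T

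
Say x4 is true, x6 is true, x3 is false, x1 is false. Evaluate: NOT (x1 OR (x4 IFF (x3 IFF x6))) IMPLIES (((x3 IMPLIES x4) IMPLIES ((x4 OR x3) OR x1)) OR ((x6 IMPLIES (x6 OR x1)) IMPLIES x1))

x3 IFF x6 = F IFF T = F
x4 IFF (x3 IFF x6) = T IFF F = F
x1 OR (x4 IFF (x3 IFF x6)) = F OR F = F
NOT (x1 OR (x4 IFF (x3 IFF x6))) = NOT F = T
x3 IMPLIES x4 = F IMPLIES T = T
x4 OR x3 = T OR F = T
(x4 OR x3) OR x1 = T OR F = T
(x3 IMPLIES x4) IMPLIES ((x4 OR x3) OR x1) = T IMPLIES T = T
x6 OR x1 = T OR F = T
x6 IMPLIES (x6 OR x1) = T IMPLIES T = T
(x6 IMPLIES (x6 OR x1)) IMPLIES x1 = T IMPLIES F = F
((x3 IMPLIES x4) IMPLIES ((x4 OR x3) OR x1)) OR ((x6 IMPLIES (x6 OR x1)) IMPLIES x1) = T OR F = T
NOT (x1 OR (x4 IFF (x3 IFF x6))) IMPLIES (((x3 IMPLIES x4) IMPLIES ((x4 OR x3) OR x1)) OR ((x6 IMPLIES (x6 OR x1)) IMPLIES x1)) = T IMPLIES T = T

T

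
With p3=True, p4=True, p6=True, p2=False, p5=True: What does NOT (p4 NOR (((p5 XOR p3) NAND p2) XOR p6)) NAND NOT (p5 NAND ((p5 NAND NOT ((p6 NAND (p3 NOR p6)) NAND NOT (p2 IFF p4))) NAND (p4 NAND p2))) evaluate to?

False

p5 XOR p3 = True XOR True = False
(p5 XOR p3) NAND p2 = False NAND False = True
((p5 XOR p3) NAND p2) XOR p6 = True XOR True = False
p4 NOR (((p5 XOR p3) NAND p2) XOR p6) = True NOR False = False
NOT (p4 NOR (((p5 XOR p3) NAND p2) XOR p6)) = NOT False = True
p3 NOR p6 = True NOR True = False
p6 NAND (p3 NOR p6) = True NAND False = True
p2 IFF p4 = False IFF True = False
NOT (p2 IFF p4) = NOT False = True
(p6 NAND (p3 NOR p6)) NAND NOT (p2 IFF p4) = True NAND True = False
NOT ((p6 NAND (p3 NOR p6)) NAND NOT (p2 IFF p4)) = NOT False = True
p5 NAND NOT ((p6 NAND (p3 NOR p6)) NAND NOT (p2 IFF p4)) = True NAND True = False
p4 NAND p2 = True NAND False = True
(p5 NAND NOT ((p6 NAND (p3 NOR p6)) NAND NOT (p2 IFF p4))) NAND (p4 NAND p2) = False NAND True = True
p5 NAND ((p5 NAND NOT ((p6 NAND (p3 NOR p6)) NAND NOT (p2 IFF p4))) NAND (p4 NAND p2)) = True NAND True = False
NOT (p5 NAND ((p5 NAND NOT ((p6 NAND (p3 NOR p6)) NAND NOT (p2 IFF p4))) NAND (p4 NAND p2))) = NOT False = True
NOT (p4 NOR (((p5 XOR p3) NAND p2) XOR p6)) NAND NOT (p5 NAND ((p5 NAND NOT ((p6 NAND (p3 NOR p6)) NAND NOT (p2 IFF p4))) NAND (p4 NAND p2))) = True NAND True = False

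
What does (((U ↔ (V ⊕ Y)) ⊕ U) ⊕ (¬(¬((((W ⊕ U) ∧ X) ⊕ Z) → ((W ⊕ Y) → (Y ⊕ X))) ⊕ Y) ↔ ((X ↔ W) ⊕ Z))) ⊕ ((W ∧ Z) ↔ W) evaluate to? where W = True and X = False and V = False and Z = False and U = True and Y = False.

V ⊕ Y = False ⊕ False = False
U ↔ (V ⊕ Y) = True ↔ False = False
(U ↔ (V ⊕ Y)) ⊕ U = False ⊕ True = True
W ⊕ U = True ⊕ True = False
(W ⊕ U) ∧ X = False ∧ False = False
((W ⊕ U) ∧ X) ⊕ Z = False ⊕ False = False
W ⊕ Y = True ⊕ False = True
Y ⊕ X = False ⊕ False = False
(W ⊕ Y) → (Y ⊕ X) = True → False = False
(((W ⊕ U) ∧ X) ⊕ Z) → ((W ⊕ Y) → (Y ⊕ X)) = False → False = True
¬((((W ⊕ U) ∧ X) ⊕ Z) → ((W ⊕ Y) → (Y ⊕ X))) = ¬True = False
¬((((W ⊕ U) ∧ X) ⊕ Z) → ((W ⊕ Y) → (Y ⊕ X))) ⊕ Y = False ⊕ False = False
¬(¬((((W ⊕ U) ∧ X) ⊕ Z) → ((W ⊕ Y) → (Y ⊕ X))) ⊕ Y) = ¬False = True
X ↔ W = False ↔ True = False
(X ↔ W) ⊕ Z = False ⊕ False = False
¬(¬((((W ⊕ U) ∧ X) ⊕ Z) → ((W ⊕ Y) → (Y ⊕ X))) ⊕ Y) ↔ ((X ↔ W) ⊕ Z) = True ↔ False = False
((U ↔ (V ⊕ Y)) ⊕ U) ⊕ (¬(¬((((W ⊕ U) ∧ X) ⊕ Z) → ((W ⊕ Y) → (Y ⊕ X))) ⊕ Y) ↔ ((X ↔ W) ⊕ Z)) = True ⊕ False = True
W ∧ Z = True ∧ False = False
(W ∧ Z) ↔ W = False ↔ True = False
(((U ↔ (V ⊕ Y)) ⊕ U) ⊕ (¬(¬((((W ⊕ U) ∧ X) ⊕ Z) → ((W ⊕ Y) → (Y ⊕ X))) ⊕ Y) ↔ ((X ↔ W) ⊕ Z))) ⊕ ((W ∧ Z) ↔ W) = True ⊕ False = True

True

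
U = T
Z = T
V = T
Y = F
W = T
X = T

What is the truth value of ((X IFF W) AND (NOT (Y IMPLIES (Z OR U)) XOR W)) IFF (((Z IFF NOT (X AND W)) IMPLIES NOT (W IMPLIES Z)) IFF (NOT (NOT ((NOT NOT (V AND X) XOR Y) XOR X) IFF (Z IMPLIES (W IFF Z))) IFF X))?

F

X IFF W = T IFF T = T
Z OR U = T OR T = T
Y IMPLIES (Z OR U) = F IMPLIES T = T
NOT (Y IMPLIES (Z OR U)) = NOT T = F
NOT (Y IMPLIES (Z OR U)) XOR W = F XOR T = T
(X IFF W) AND (NOT (Y IMPLIES (Z OR U)) XOR W) = T AND T = T
X AND W = T AND T = T
NOT (X AND W) = NOT T = F
Z IFF NOT (X AND W) = T IFF F = F
W IMPLIES Z = T IMPLIES T = T
NOT (W IMPLIES Z) = NOT T = F
(Z IFF NOT (X AND W)) IMPLIES NOT (W IMPLIES Z) = F IMPLIES F = T
V AND X = T AND T = T
NOT (V AND X) = NOT T = F
NOT NOT (V AND X) = NOT F = T
NOT NOT (V AND X) XOR Y = T XOR F = T
(NOT NOT (V AND X) XOR Y) XOR X = T XOR T = F
NOT ((NOT NOT (V AND X) XOR Y) XOR X) = NOT F = T
W IFF Z = T IFF T = T
Z IMPLIES (W IFF Z) = T IMPLIES T = T
NOT ((NOT NOT (V AND X) XOR Y) XOR X) IFF (Z IMPLIES (W IFF Z)) = T IFF T = T
NOT (NOT ((NOT NOT (V AND X) XOR Y) XOR X) IFF (Z IMPLIES (W IFF Z))) = NOT T = F
NOT (NOT ((NOT NOT (V AND X) XOR Y) XOR X) IFF (Z IMPLIES (W IFF Z))) IFF X = F IFF T = F
((Z IFF NOT (X AND W)) IMPLIES NOT (W IMPLIES Z)) IFF (NOT (NOT ((NOT NOT (V AND X) XOR Y) XOR X) IFF (Z IMPLIES (W IFF Z))) IFF X) = T IFF F = F
((X IFF W) AND (NOT (Y IMPLIES (Z OR U)) XOR W)) IFF (((Z IFF NOT (X AND W)) IMPLIES NOT (W IMPLIES Z)) IFF (NOT (NOT ((NOT NOT (V AND X) XOR Y) XOR X) IFF (Z IMPLIES (W IFF Z))) IFF X)) = T IFF F = F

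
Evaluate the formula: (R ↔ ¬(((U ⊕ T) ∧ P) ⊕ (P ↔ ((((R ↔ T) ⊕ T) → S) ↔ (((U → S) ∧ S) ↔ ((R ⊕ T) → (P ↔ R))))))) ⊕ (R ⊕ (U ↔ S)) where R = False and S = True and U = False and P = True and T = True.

True

U ⊕ T = False ⊕ True = True
(U ⊕ T) ∧ P = True ∧ True = True
R ↔ T = False ↔ True = False
(R ↔ T) ⊕ T = False ⊕ True = True
((R ↔ T) ⊕ T) → S = True → True = True
U → S = False → True = True
(U → S) ∧ S = True ∧ True = True
R ⊕ T = False ⊕ True = True
P ↔ R = True ↔ False = False
(R ⊕ T) → (P ↔ R) = True → False = False
((U → S) ∧ S) ↔ ((R ⊕ T) → (P ↔ R)) = True ↔ False = False
(((R ↔ T) ⊕ T) → S) ↔ (((U → S) ∧ S) ↔ ((R ⊕ T) → (P ↔ R))) = True ↔ False = False
P ↔ ((((R ↔ T) ⊕ T) → S) ↔ (((U → S) ∧ S) ↔ ((R ⊕ T) → (P ↔ R)))) = True ↔ False = False
((U ⊕ T) ∧ P) ⊕ (P ↔ ((((R ↔ T) ⊕ T) → S) ↔ (((U → S) ∧ S) ↔ ((R ⊕ T) → (P ↔ R))))) = True ⊕ False = True
¬(((U ⊕ T) ∧ P) ⊕ (P ↔ ((((R ↔ T) ⊕ T) → S) ↔ (((U → S) ∧ S) ↔ ((R ⊕ T) → (P ↔ R)))))) = ¬True = False
R ↔ ¬(((U ⊕ T) ∧ P) ⊕ (P ↔ ((((R ↔ T) ⊕ T) → S) ↔ (((U → S) ∧ S) ↔ ((R ⊕ T) → (P ↔ R)))))) = False ↔ False = True
U ↔ S = False ↔ True = False
R ⊕ (U ↔ S) = False ⊕ False = False
(R ↔ ¬(((U ⊕ T) ∧ P) ⊕ (P ↔ ((((R ↔ T) ⊕ T) → S) ↔ (((U → S) ∧ S) ↔ ((R ⊕ T) → (P ↔ R))))))) ⊕ (R ⊕ (U ↔ S)) = True ⊕ False = True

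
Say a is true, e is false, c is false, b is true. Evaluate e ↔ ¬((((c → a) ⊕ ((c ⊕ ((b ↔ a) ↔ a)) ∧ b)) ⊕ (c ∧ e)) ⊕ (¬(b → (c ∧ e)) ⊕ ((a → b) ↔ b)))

c → a = False → True = True
b ↔ a = True ↔ True = True
(b ↔ a) ↔ a = True ↔ True = True
c ⊕ ((b ↔ a) ↔ a) = False ⊕ True = True
(c ⊕ ((b ↔ a) ↔ a)) ∧ b = True ∧ True = True
(c → a) ⊕ ((c ⊕ ((b ↔ a) ↔ a)) ∧ b) = True ⊕ True = False
c ∧ e = False ∧ False = False
((c → a) ⊕ ((c ⊕ ((b ↔ a) ↔ a)) ∧ b)) ⊕ (c ∧ e) = False ⊕ False = False
c ∧ e = False ∧ False = False
b → (c ∧ e) = True → False = False
¬(b → (c ∧ e)) = ¬False = True
a → b = True → True = True
(a → b) ↔ b = True ↔ True = True
¬(b → (c ∧ e)) ⊕ ((a → b) ↔ b) = True ⊕ True = False
(((c → a) ⊕ ((c ⊕ ((b ↔ a) ↔ a)) ∧ b)) ⊕ (c ∧ e)) ⊕ (¬(b → (c ∧ e)) ⊕ ((a → b) ↔ b)) = False ⊕ False = False
¬((((c → a) ⊕ ((c ⊕ ((b ↔ a) ↔ a)) ∧ b)) ⊕ (c ∧ e)) ⊕ (¬(b → (c ∧ e)) ⊕ ((a → b) ↔ b))) = ¬False = True
e ↔ ¬((((c → a) ⊕ ((c ⊕ ((b ↔ a) ↔ a)) ∧ b)) ⊕ (c ∧ e)) ⊕ (¬(b → (c ∧ e)) ⊕ ((a → b) ↔ b))) = False ↔ True = False

False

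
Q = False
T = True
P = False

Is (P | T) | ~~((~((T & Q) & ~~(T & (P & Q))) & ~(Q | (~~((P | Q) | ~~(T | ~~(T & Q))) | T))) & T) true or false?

True

Substituting Q=False, T=True, P=False:
P | T = False | True = True
T & Q = True & False = False
P & Q = False & False = False
T & (P & Q) = True & False = False
~(T & (P & Q)) = ~False = True
~~(T & (P & Q)) = ~True = False
(T & Q) & ~~(T & (P & Q)) = False & False = False
~((T & Q) & ~~(T & (P & Q))) = ~False = True
P | Q = False | False = False
T & Q = True & False = False
~(T & Q) = ~False = True
~~(T & Q) = ~True = False
T | ~~(T & Q) = True | False = True
~(T | ~~(T & Q)) = ~True = False
~~(T | ~~(T & Q)) = ~False = True
(P | Q) | ~~(T | ~~(T & Q)) = False | True = True
~((P | Q) | ~~(T | ~~(T & Q))) = ~True = False
~~((P | Q) | ~~(T | ~~(T & Q))) = ~False = True
~~((P | Q) | ~~(T | ~~(T & Q))) | T = True | True = True
Q | (~~((P | Q) | ~~(T | ~~(T & Q))) | T) = False | True = True
~(Q | (~~((P | Q) | ~~(T | ~~(T & Q))) | T)) = ~True = False
~((T & Q) & ~~(T & (P & Q))) & ~(Q | (~~((P | Q) | ~~(T | ~~(T & Q))) | T)) = True & False = False
(~((T & Q) & ~~(T & (P & Q))) & ~(Q | (~~((P | Q) | ~~(T | ~~(T & Q))) | T))) & T = False & True = False
~((~((T & Q) & ~~(T & (P & Q))) & ~(Q | (~~((P | Q) | ~~(T | ~~(T & Q))) | T))) & T) = ~False = True
~~((~((T & Q) & ~~(T & (P & Q))) & ~(Q | (~~((P | Q) | ~~(T | ~~(T & Q))) | T))) & T) = ~True = False
(P | T) | ~~((~((T & Q) & ~~(T & (P & Q))) & ~(Q | (~~((P | Q) | ~~(T | ~~(T & Q))) | T))) & T) = True | False = True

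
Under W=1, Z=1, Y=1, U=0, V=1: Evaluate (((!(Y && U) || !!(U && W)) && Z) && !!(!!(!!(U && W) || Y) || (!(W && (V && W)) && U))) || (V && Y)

Y && U = 1 && 0 = 0
!(Y && U) = !0 = 1
U && W = 0 && 1 = 0
!(U && W) = !0 = 1
!!(U && W) = !1 = 0
!(Y && U) || !!(U && W) = 1 || 0 = 1
(!(Y && U) || !!(U && W)) && Z = 1 && 1 = 1
U && W = 0 && 1 = 0
!(U && W) = !0 = 1
!!(U && W) = !1 = 0
!!(U && W) || Y = 0 || 1 = 1
!(!!(U && W) || Y) = !1 = 0
!!(!!(U && W) || Y) = !0 = 1
V && W = 1 && 1 = 1
W && (V && W) = 1 && 1 = 1
!(W && (V && W)) = !1 = 0
!(W && (V && W)) && U = 0 && 0 = 0
!!(!!(U && W) || Y) || (!(W && (V && W)) && U) = 1 || 0 = 1
!(!!(!!(U && W) || Y) || (!(W && (V && W)) && U)) = !1 = 0
!!(!!(!!(U && W) || Y) || (!(W && (V && W)) && U)) = !0 = 1
((!(Y && U) || !!(U && W)) && Z) && !!(!!(!!(U && W) || Y) || (!(W && (V && W)) && U)) = 1 && 1 = 1
V && Y = 1 && 1 = 1
(((!(Y && U) || !!(U && W)) && Z) && !!(!!(!!(U && W) || Y) || (!(W && (V && W)) && U))) || (V && Y) = 1 || 1 = 1

1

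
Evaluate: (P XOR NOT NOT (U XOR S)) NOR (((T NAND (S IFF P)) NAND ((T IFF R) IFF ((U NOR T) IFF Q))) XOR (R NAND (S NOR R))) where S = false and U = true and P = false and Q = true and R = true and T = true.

false

U XOR S = true XOR false = true
NOT (U XOR S) = NOT true = false
NOT NOT (U XOR S) = NOT false = true
P XOR NOT NOT (U XOR S) = false XOR true = true
S IFF P = false IFF false = true
T NAND (S IFF P) = true NAND true = false
T IFF R = true IFF true = true
U NOR T = true NOR true = false
(U NOR T) IFF Q = false IFF true = false
(T IFF R) IFF ((U NOR T) IFF Q) = true IFF false = false
(T NAND (S IFF P)) NAND ((T IFF R) IFF ((U NOR T) IFF Q)) = false NAND false = true
S NOR R = false NOR true = false
R NAND (S NOR R) = true NAND false = true
((T NAND (S IFF P)) NAND ((T IFF R) IFF ((U NOR T) IFF Q))) XOR (R NAND (S NOR R)) = true XOR true = false
(P XOR NOT NOT (U XOR S)) NOR (((T NAND (S IFF P)) NAND ((T IFF R) IFF ((U NOR T) IFF Q))) XOR (R NAND (S NOR R))) = true NOR false = false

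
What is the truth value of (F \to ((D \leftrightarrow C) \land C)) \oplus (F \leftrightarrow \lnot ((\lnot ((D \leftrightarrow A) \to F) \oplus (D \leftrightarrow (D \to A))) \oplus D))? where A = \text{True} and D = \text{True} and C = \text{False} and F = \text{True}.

\text{True}

Substituting A=\text{True}, D=\text{True}, C=\text{False}, F=\text{True}:
D \leftrightarrow C = \text{True} \leftrightarrow \text{False} = \text{False}
(D \leftrightarrow C) \land C = \text{False} \land \text{False} = \text{False}
F \to ((D \leftrightarrow C) \land C) = \text{True} \to \text{False} = \text{False}
D \leftrightarrow A = \text{True} \leftrightarrow \text{True} = \text{True}
(D \leftrightarrow A) \to F = \text{True} \to \text{True} = \text{True}
\lnot ((D \leftrightarrow A) \to F) = \lnot \text{True} = \text{False}
D \to A = \text{True} \to \text{True} = \text{True}
D \leftrightarrow (D \to A) = \text{True} \leftrightarrow \text{True} = \text{True}
\lnot ((D \leftrightarrow A) \to F) \oplus (D \leftrightarrow (D \to A)) = \text{False} \oplus \text{True} = \text{True}
(\lnot ((D \leftrightarrow A) \to F) \oplus (D \leftrightarrow (D \to A))) \oplus D = \text{True} \oplus \text{True} = \text{False}
\lnot ((\lnot ((D \leftrightarrow A) \to F) \oplus (D \leftrightarrow (D \to A))) \oplus D) = \lnot \text{False} = \text{True}
F \leftrightarrow \lnot ((\lnot ((D \leftrightarrow A) \to F) \oplus (D \leftrightarrow (D \to A))) \oplus D) = \text{True} \leftrightarrow \text{True} = \text{True}
(F \to ((D \leftrightarrow C) \land C)) \oplus (F \leftrightarrow \lnot ((\lnot ((D \leftrightarrow A) \to F) \oplus (D \leftrightarrow (D \to A))) \oplus D)) = \text{False} \oplus \text{True} = \text{True}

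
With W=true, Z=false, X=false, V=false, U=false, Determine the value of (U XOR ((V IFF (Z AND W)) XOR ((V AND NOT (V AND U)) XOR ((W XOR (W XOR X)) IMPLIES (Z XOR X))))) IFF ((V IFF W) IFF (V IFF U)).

Z AND W = false AND true = false
V IFF (Z AND W) = false IFF false = true
V AND U = false AND false = false
NOT (V AND U) = NOT false = true
V AND NOT (V AND U) = false AND true = false
W XOR X = true XOR false = true
W XOR (W XOR X) = true XOR true = false
Z XOR X = false XOR false = false
(W XOR (W XOR X)) IMPLIES (Z XOR X) = false IMPLIES false = true
(V AND NOT (V AND U)) XOR ((W XOR (W XOR X)) IMPLIES (Z XOR X)) = false XOR true = true
(V IFF (Z AND W)) XOR ((V AND NOT (V AND U)) XOR ((W XOR (W XOR X)) IMPLIES (Z XOR X))) = true XOR true = false
U XOR ((V IFF (Z AND W)) XOR ((V AND NOT (V AND U)) XOR ((W XOR (W XOR X)) IMPLIES (Z XOR X)))) = false XOR false = false
V IFF W = false IFF true = false
V IFF U = false IFF false = true
(V IFF W) IFF (V IFF U) = false IFF true = false
(U XOR ((V IFF (Z AND W)) XOR ((V AND NOT (V AND U)) XOR ((W XOR (W XOR X)) IMPLIES (Z XOR X))))) IFF ((V IFF W) IFF (V IFF U)) = false IFF false = true

true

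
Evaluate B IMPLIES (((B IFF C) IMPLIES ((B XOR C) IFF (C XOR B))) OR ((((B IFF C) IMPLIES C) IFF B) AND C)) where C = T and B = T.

B IFF C = T IFF T = T
B XOR C = T XOR T = F
C XOR B = T XOR T = F
(B XOR C) IFF (C XOR B) = F IFF F = T
(B IFF C) IMPLIES ((B XOR C) IFF (C XOR B)) = T IMPLIES T = T
B IFF C = T IFF T = T
(B IFF C) IMPLIES C = T IMPLIES T = T
((B IFF C) IMPLIES C) IFF B = T IFF T = T
(((B IFF C) IMPLIES C) IFF B) AND C = T AND T = T
((B IFF C) IMPLIES ((B XOR C) IFF (C XOR B))) OR ((((B IFF C) IMPLIES C) IFF B) AND C) = T OR T = T
B IMPLIES (((B IFF C) IMPLIES ((B XOR C) IFF (C XOR B))) OR ((((B IFF C) IMPLIES C) IFF B) AND C)) = T IMPLIES T = T

T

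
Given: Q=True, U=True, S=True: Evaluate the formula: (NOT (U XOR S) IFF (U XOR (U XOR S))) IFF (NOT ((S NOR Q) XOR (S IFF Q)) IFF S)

False

U XOR S = True XOR True = False
NOT (U XOR S) = NOT False = True
U XOR S = True XOR True = False
U XOR (U XOR S) = True XOR False = True
NOT (U XOR S) IFF (U XOR (U XOR S)) = True IFF True = True
S NOR Q = True NOR True = False
S IFF Q = True IFF True = True
(S NOR Q) XOR (S IFF Q) = False XOR True = True
NOT ((S NOR Q) XOR (S IFF Q)) = NOT True = False
NOT ((S NOR Q) XOR (S IFF Q)) IFF S = False IFF True = False
(NOT (U XOR S) IFF (U XOR (U XOR S))) IFF (NOT ((S NOR Q) XOR (S IFF Q)) IFF S) = True IFF False = False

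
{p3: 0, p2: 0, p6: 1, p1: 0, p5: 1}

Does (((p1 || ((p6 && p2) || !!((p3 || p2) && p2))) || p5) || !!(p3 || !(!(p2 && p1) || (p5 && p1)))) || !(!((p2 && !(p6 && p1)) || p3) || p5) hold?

1

Substituting p3=0, p2=0, p6=1, p1=0, p5=1:
p6 && p2 = 1 && 0 = 0
p3 || p2 = 0 || 0 = 0
(p3 || p2) && p2 = 0 && 0 = 0
!((p3 || p2) && p2) = !0 = 1
!!((p3 || p2) && p2) = !1 = 0
(p6 && p2) || !!((p3 || p2) && p2) = 0 || 0 = 0
p1 || ((p6 && p2) || !!((p3 || p2) && p2)) = 0 || 0 = 0
(p1 || ((p6 && p2) || !!((p3 || p2) && p2))) || p5 = 0 || 1 = 1
p2 && p1 = 0 && 0 = 0
!(p2 && p1) = !0 = 1
p5 && p1 = 1 && 0 = 0
!(p2 && p1) || (p5 && p1) = 1 || 0 = 1
!(!(p2 && p1) || (p5 && p1)) = !1 = 0
p3 || !(!(p2 && p1) || (p5 && p1)) = 0 || 0 = 0
!(p3 || !(!(p2 && p1) || (p5 && p1))) = !0 = 1
!!(p3 || !(!(p2 && p1) || (p5 && p1))) = !1 = 0
((p1 || ((p6 && p2) || !!((p3 || p2) && p2))) || p5) || !!(p3 || !(!(p2 && p1) || (p5 && p1))) = 1 || 0 = 1
p6 && p1 = 1 && 0 = 0
!(p6 && p1) = !0 = 1
p2 && !(p6 && p1) = 0 && 1 = 0
(p2 && !(p6 && p1)) || p3 = 0 || 0 = 0
!((p2 && !(p6 && p1)) || p3) = !0 = 1
!((p2 && !(p6 && p1)) || p3) || p5 = 1 || 1 = 1
!(!((p2 && !(p6 && p1)) || p3) || p5) = !1 = 0
(((p1 || ((p6 && p2) || !!((p3 || p2) && p2))) || p5) || !!(p3 || !(!(p2 && p1) || (p5 && p1)))) || !(!((p2 && !(p6 && p1)) || p3) || p5) = 1 || 0 = 1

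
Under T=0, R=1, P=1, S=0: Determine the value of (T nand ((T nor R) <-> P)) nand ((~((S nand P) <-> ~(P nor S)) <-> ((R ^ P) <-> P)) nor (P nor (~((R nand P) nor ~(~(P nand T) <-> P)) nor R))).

1

T nor R = 0 nor 1 = 0
(T nor R) <-> P = 0 <-> 1 = 0
T nand ((T nor R) <-> P) = 0 nand 0 = 1
S nand P = 0 nand 1 = 1
P nor S = 1 nor 0 = 0
~(P nor S) = ~0 = 1
(S nand P) <-> ~(P nor S) = 1 <-> 1 = 1
~((S nand P) <-> ~(P nor S)) = ~1 = 0
R ^ P = 1 ^ 1 = 0
(R ^ P) <-> P = 0 <-> 1 = 0
~((S nand P) <-> ~(P nor S)) <-> ((R ^ P) <-> P) = 0 <-> 0 = 1
R nand P = 1 nand 1 = 0
P nand T = 1 nand 0 = 1
~(P nand T) = ~1 = 0
~(P nand T) <-> P = 0 <-> 1 = 0
~(~(P nand T) <-> P) = ~0 = 1
(R nand P) nor ~(~(P nand T) <-> P) = 0 nor 1 = 0
~((R nand P) nor ~(~(P nand T) <-> P)) = ~0 = 1
~((R nand P) nor ~(~(P nand T) <-> P)) nor R = 1 nor 1 = 0
P nor (~((R nand P) nor ~(~(P nand T) <-> P)) nor R) = 1 nor 0 = 0
(~((S nand P) <-> ~(P nor S)) <-> ((R ^ P) <-> P)) nor (P nor (~((R nand P) nor ~(~(P nand T) <-> P)) nor R)) = 1 nor 0 = 0
(T nand ((T nor R) <-> P)) nand ((~((S nand P) <-> ~(P nor S)) <-> ((R ^ P) <-> P)) nor (P nor (~((R nand P) nor ~(~(P nand T) <-> P)) nor R))) = 1 nand 0 = 1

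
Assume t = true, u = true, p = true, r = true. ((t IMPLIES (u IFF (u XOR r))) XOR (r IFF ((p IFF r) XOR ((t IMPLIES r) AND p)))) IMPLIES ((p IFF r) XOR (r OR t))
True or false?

u XOR r = true XOR true = false
u IFF (u XOR r) = true IFF false = false
t IMPLIES (u IFF (u XOR r)) = true IMPLIES false = false
p IFF r = true IFF true = true
t IMPLIES r = true IMPLIES true = true
(t IMPLIES r) AND p = true AND true = true
(p IFF r) XOR ((t IMPLIES r) AND p) = true XOR true = false
r IFF ((p IFF r) XOR ((t IMPLIES r) AND p)) = true IFF false = false
(t IMPLIES (u IFF (u XOR r))) XOR (r IFF ((p IFF r) XOR ((t IMPLIES r) AND p))) = false XOR false = false
p IFF r = true IFF true = true
r OR t = true OR true = true
(p IFF r) XOR (r OR t) = true XOR true = false
((t IMPLIES (u IFF (u XOR r))) XOR (r IFF ((p IFF r) XOR ((t IMPLIES r) AND p)))) IMPLIES ((p IFF r) XOR (r OR t)) = false IMPLIES false = true

true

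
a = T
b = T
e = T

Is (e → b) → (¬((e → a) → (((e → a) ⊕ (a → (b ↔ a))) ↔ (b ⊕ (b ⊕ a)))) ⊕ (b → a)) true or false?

F

e → b = T → T = T
e → a = T → T = T
e → a = T → T = T
b ↔ a = T ↔ T = T
a → (b ↔ a) = T → T = T
(e → a) ⊕ (a → (b ↔ a)) = T ⊕ T = F
b ⊕ a = T ⊕ T = F
b ⊕ (b ⊕ a) = T ⊕ F = T
((e → a) ⊕ (a → (b ↔ a))) ↔ (b ⊕ (b ⊕ a)) = F ↔ T = F
(e → a) → (((e → a) ⊕ (a → (b ↔ a))) ↔ (b ⊕ (b ⊕ a))) = T → F = F
¬((e → a) → (((e → a) ⊕ (a → (b ↔ a))) ↔ (b ⊕ (b ⊕ a)))) = ¬F = T
b → a = T → T = T
¬((e → a) → (((e → a) ⊕ (a → (b ↔ a))) ↔ (b ⊕ (b ⊕ a)))) ⊕ (b → a) = T ⊕ T = F
(e → b) → (¬((e → a) → (((e → a) ⊕ (a → (b ↔ a))) ↔ (b ⊕ (b ⊕ a)))) ⊕ (b → a)) = T → F = F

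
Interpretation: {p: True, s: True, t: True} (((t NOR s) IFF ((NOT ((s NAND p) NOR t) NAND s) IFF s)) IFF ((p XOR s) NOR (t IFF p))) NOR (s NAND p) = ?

True

t NOR s = True NOR True = False
s NAND p = True NAND True = False
(s NAND p) NOR t = False NOR True = False
NOT ((s NAND p) NOR t) = NOT False = True
NOT ((s NAND p) NOR t) NAND s = True NAND True = False
(NOT ((s NAND p) NOR t) NAND s) IFF s = False IFF True = False
(t NOR s) IFF ((NOT ((s NAND p) NOR t) NAND s) IFF s) = False IFF False = True
p XOR s = True XOR True = False
t IFF p = True IFF True = True
(p XOR s) NOR (t IFF p) = False NOR True = False
((t NOR s) IFF ((NOT ((s NAND p) NOR t) NAND s) IFF s)) IFF ((p XOR s) NOR (t IFF p)) = True IFF False = False
s NAND p = True NAND True = False
(((t NOR s) IFF ((NOT ((s NAND p) NOR t) NAND s) IFF s)) IFF ((p XOR s) NOR (t IFF p))) NOR (s NAND p) = False NOR False = True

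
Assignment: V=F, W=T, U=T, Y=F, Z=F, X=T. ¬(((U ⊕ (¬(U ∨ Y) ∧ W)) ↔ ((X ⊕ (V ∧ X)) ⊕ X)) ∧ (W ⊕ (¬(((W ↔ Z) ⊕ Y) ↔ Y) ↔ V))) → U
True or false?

T

U ∨ Y = T ∨ F = T
¬(U ∨ Y) = ¬T = F
¬(U ∨ Y) ∧ W = F ∧ T = F
U ⊕ (¬(U ∨ Y) ∧ W) = T ⊕ F = T
V ∧ X = F ∧ T = F
X ⊕ (V ∧ X) = T ⊕ F = T
(X ⊕ (V ∧ X)) ⊕ X = T ⊕ T = F
(U ⊕ (¬(U ∨ Y) ∧ W)) ↔ ((X ⊕ (V ∧ X)) ⊕ X) = T ↔ F = F
W ↔ Z = T ↔ F = F
(W ↔ Z) ⊕ Y = F ⊕ F = F
((W ↔ Z) ⊕ Y) ↔ Y = F ↔ F = T
¬(((W ↔ Z) ⊕ Y) ↔ Y) = ¬T = F
¬(((W ↔ Z) ⊕ Y) ↔ Y) ↔ V = F ↔ F = T
W ⊕ (¬(((W ↔ Z) ⊕ Y) ↔ Y) ↔ V) = T ⊕ T = F
((U ⊕ (¬(U ∨ Y) ∧ W)) ↔ ((X ⊕ (V ∧ X)) ⊕ X)) ∧ (W ⊕ (¬(((W ↔ Z) ⊕ Y) ↔ Y) ↔ V)) = F ∧ F = F
¬(((U ⊕ (¬(U ∨ Y) ∧ W)) ↔ ((X ⊕ (V ∧ X)) ⊕ X)) ∧ (W ⊕ (¬(((W ↔ Z) ⊕ Y) ↔ Y) ↔ V))) = ¬F = T
¬(((U ⊕ (¬(U ∨ Y) ∧ W)) ↔ ((X ⊕ (V ∧ X)) ⊕ X)) ∧ (W ⊕ (¬(((W ↔ Z) ⊕ Y) ↔ Y) ↔ V))) → U = T → T = T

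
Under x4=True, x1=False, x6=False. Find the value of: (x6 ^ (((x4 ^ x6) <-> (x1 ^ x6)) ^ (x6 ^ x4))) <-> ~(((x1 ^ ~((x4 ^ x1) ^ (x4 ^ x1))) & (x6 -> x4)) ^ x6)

x4 ^ x6 = True ^ False = True
x1 ^ x6 = False ^ False = False
(x4 ^ x6) <-> (x1 ^ x6) = True <-> False = False
x6 ^ x4 = False ^ True = True
((x4 ^ x6) <-> (x1 ^ x6)) ^ (x6 ^ x4) = False ^ True = True
x6 ^ (((x4 ^ x6) <-> (x1 ^ x6)) ^ (x6 ^ x4)) = False ^ True = True
x4 ^ x1 = True ^ False = True
x4 ^ x1 = True ^ False = True
(x4 ^ x1) ^ (x4 ^ x1) = True ^ True = False
~((x4 ^ x1) ^ (x4 ^ x1)) = ~False = True
x1 ^ ~((x4 ^ x1) ^ (x4 ^ x1)) = False ^ True = True
x6 -> x4 = False -> True = True
(x1 ^ ~((x4 ^ x1) ^ (x4 ^ x1))) & (x6 -> x4) = True & True = True
((x1 ^ ~((x4 ^ x1) ^ (x4 ^ x1))) & (x6 -> x4)) ^ x6 = True ^ False = True
~(((x1 ^ ~((x4 ^ x1) ^ (x4 ^ x1))) & (x6 -> x4)) ^ x6) = ~True = False
(x6 ^ (((x4 ^ x6) <-> (x1 ^ x6)) ^ (x6 ^ x4))) <-> ~(((x1 ^ ~((x4 ^ x1) ^ (x4 ^ x1))) & (x6 -> x4)) ^ x6) = True <-> False = False

False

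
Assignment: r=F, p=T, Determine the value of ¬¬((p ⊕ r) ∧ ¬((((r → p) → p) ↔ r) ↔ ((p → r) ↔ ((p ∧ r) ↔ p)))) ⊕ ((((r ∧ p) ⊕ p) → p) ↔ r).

p ⊕ r = T ⊕ F = T
r → p = F → T = T
(r → p) → p = T → T = T
((r → p) → p) ↔ r = T ↔ F = F
p → r = T → F = F
p ∧ r = T ∧ F = F
(p ∧ r) ↔ p = F ↔ T = F
(p → r) ↔ ((p ∧ r) ↔ p) = F ↔ F = T
(((r → p) → p) ↔ r) ↔ ((p → r) ↔ ((p ∧ r) ↔ p)) = F ↔ T = F
¬((((r → p) → p) ↔ r) ↔ ((p → r) ↔ ((p ∧ r) ↔ p))) = ¬F = T
(p ⊕ r) ∧ ¬((((r → p) → p) ↔ r) ↔ ((p → r) ↔ ((p ∧ r) ↔ p))) = T ∧ T = T
¬((p ⊕ r) ∧ ¬((((r → p) → p) ↔ r) ↔ ((p → r) ↔ ((p ∧ r) ↔ p)))) = ¬T = F
¬¬((p ⊕ r) ∧ ¬((((r → p) → p) ↔ r) ↔ ((p → r) ↔ ((p ∧ r) ↔ p)))) = ¬F = T
r ∧ p = F ∧ T = F
(r ∧ p) ⊕ p = F ⊕ T = T
((r ∧ p) ⊕ p) → p = T → T = T
(((r ∧ p) ⊕ p) → p) ↔ r = T ↔ F = F
¬¬((p ⊕ r) ∧ ¬((((r → p) → p) ↔ r) ↔ ((p → r) ↔ ((p ∧ r) ↔ p)))) ⊕ ((((r ∧ p) ⊕ p) → p) ↔ r) = T ⊕ F = T

T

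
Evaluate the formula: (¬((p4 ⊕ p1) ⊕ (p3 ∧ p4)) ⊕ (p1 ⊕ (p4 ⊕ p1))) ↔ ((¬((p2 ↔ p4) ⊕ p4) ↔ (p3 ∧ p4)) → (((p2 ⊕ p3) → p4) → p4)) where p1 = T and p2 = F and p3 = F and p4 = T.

F

p4 ⊕ p1 = T ⊕ T = F
p3 ∧ p4 = F ∧ T = F
(p4 ⊕ p1) ⊕ (p3 ∧ p4) = F ⊕ F = F
¬((p4 ⊕ p1) ⊕ (p3 ∧ p4)) = ¬F = T
p4 ⊕ p1 = T ⊕ T = F
p1 ⊕ (p4 ⊕ p1) = T ⊕ F = T
¬((p4 ⊕ p1) ⊕ (p3 ∧ p4)) ⊕ (p1 ⊕ (p4 ⊕ p1)) = T ⊕ T = F
p2 ↔ p4 = F ↔ T = F
(p2 ↔ p4) ⊕ p4 = F ⊕ T = T
¬((p2 ↔ p4) ⊕ p4) = ¬T = F
p3 ∧ p4 = F ∧ T = F
¬((p2 ↔ p4) ⊕ p4) ↔ (p3 ∧ p4) = F ↔ F = T
p2 ⊕ p3 = F ⊕ F = F
(p2 ⊕ p3) → p4 = F → T = T
((p2 ⊕ p3) → p4) → p4 = T → T = T
(¬((p2 ↔ p4) ⊕ p4) ↔ (p3 ∧ p4)) → (((p2 ⊕ p3) → p4) → p4) = T → T = T
(¬((p4 ⊕ p1) ⊕ (p3 ∧ p4)) ⊕ (p1 ⊕ (p4 ⊕ p1))) ↔ ((¬((p2 ↔ p4) ⊕ p4) ↔ (p3 ∧ p4)) → (((p2 ⊕ p3) → p4) → p4)) = F ↔ T = F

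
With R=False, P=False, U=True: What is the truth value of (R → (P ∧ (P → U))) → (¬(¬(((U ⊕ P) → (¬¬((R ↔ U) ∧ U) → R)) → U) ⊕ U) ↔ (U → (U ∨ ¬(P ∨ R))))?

False

P → U = False → True = True
P ∧ (P → U) = False ∧ True = False
R → (P ∧ (P → U)) = False → False = True
U ⊕ P = True ⊕ False = True
R ↔ U = False ↔ True = False
(R ↔ U) ∧ U = False ∧ True = False
¬((R ↔ U) ∧ U) = ¬False = True
¬¬((R ↔ U) ∧ U) = ¬True = False
¬¬((R ↔ U) ∧ U) → R = False → False = True
(U ⊕ P) → (¬¬((R ↔ U) ∧ U) → R) = True → True = True
((U ⊕ P) → (¬¬((R ↔ U) ∧ U) → R)) → U = True → True = True
¬(((U ⊕ P) → (¬¬((R ↔ U) ∧ U) → R)) → U) = ¬True = False
¬(((U ⊕ P) → (¬¬((R ↔ U) ∧ U) → R)) → U) ⊕ U = False ⊕ True = True
¬(¬(((U ⊕ P) → (¬¬((R ↔ U) ∧ U) → R)) → U) ⊕ U) = ¬True = False
P ∨ R = False ∨ False = False
¬(P ∨ R) = ¬False = True
U ∨ ¬(P ∨ R) = True ∨ True = True
U → (U ∨ ¬(P ∨ R)) = True → True = True
¬(¬(((U ⊕ P) → (¬¬((R ↔ U) ∧ U) → R)) → U) ⊕ U) ↔ (U → (U ∨ ¬(P ∨ R))) = False ↔ True = False
(R → (P ∧ (P → U))) → (¬(¬(((U ⊕ P) → (¬¬((R ↔ U) ∧ U) → R)) → U) ⊕ U) ↔ (U → (U ∨ ¬(P ∨ R)))) = True → False = False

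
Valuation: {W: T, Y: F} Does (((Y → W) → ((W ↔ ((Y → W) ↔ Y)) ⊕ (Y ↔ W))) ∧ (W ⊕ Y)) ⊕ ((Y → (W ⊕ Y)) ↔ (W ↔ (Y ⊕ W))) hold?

Substituting W=T, Y=F:
Y → W = F → T = T
Y → W = F → T = T
(Y → W) ↔ Y = T ↔ F = F
W ↔ ((Y → W) ↔ Y) = T ↔ F = F
Y ↔ W = F ↔ T = F
(W ↔ ((Y → W) ↔ Y)) ⊕ (Y ↔ W) = F ⊕ F = F
(Y → W) → ((W ↔ ((Y → W) ↔ Y)) ⊕ (Y ↔ W)) = T → F = F
W ⊕ Y = T ⊕ F = T
((Y → W) → ((W ↔ ((Y → W) ↔ Y)) ⊕ (Y ↔ W))) ∧ (W ⊕ Y) = F ∧ T = F
W ⊕ Y = T ⊕ F = T
Y → (W ⊕ Y) = F → T = T
Y ⊕ W = F ⊕ T = T
W ↔ (Y ⊕ W) = T ↔ T = T
(Y → (W ⊕ Y)) ↔ (W ↔ (Y ⊕ W)) = T ↔ T = T
(((Y → W) → ((W ↔ ((Y → W) ↔ Y)) ⊕ (Y ↔ W))) ∧ (W ⊕ Y)) ⊕ ((Y → (W ⊕ Y)) ↔ (W ↔ (Y ⊕ W))) = F ⊕ T = T

T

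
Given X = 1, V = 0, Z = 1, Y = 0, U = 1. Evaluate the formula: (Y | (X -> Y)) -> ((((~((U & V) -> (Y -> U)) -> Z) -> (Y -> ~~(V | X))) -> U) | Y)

1

X -> Y = 1 -> 0 = 0
Y | (X -> Y) = 0 | 0 = 0
U & V = 1 & 0 = 0
Y -> U = 0 -> 1 = 1
(U & V) -> (Y -> U) = 0 -> 1 = 1
~((U & V) -> (Y -> U)) = ~1 = 0
~((U & V) -> (Y -> U)) -> Z = 0 -> 1 = 1
V | X = 0 | 1 = 1
~(V | X) = ~1 = 0
~~(V | X) = ~0 = 1
Y -> ~~(V | X) = 0 -> 1 = 1
(~((U & V) -> (Y -> U)) -> Z) -> (Y -> ~~(V | X)) = 1 -> 1 = 1
((~((U & V) -> (Y -> U)) -> Z) -> (Y -> ~~(V | X))) -> U = 1 -> 1 = 1
(((~((U & V) -> (Y -> U)) -> Z) -> (Y -> ~~(V | X))) -> U) | Y = 1 | 0 = 1
(Y | (X -> Y)) -> ((((~((U & V) -> (Y -> U)) -> Z) -> (Y -> ~~(V | X))) -> U) | Y) = 0 -> 1 = 1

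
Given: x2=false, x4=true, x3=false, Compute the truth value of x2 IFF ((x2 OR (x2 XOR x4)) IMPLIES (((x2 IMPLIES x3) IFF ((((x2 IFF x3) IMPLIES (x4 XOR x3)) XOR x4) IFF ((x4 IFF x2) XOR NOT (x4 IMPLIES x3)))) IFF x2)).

false

x2 XOR x4 = false XOR true = true
x2 OR (x2 XOR x4) = false OR true = true
x2 IMPLIES x3 = false IMPLIES false = true
x2 IFF x3 = false IFF false = true
x4 XOR x3 = true XOR false = true
(x2 IFF x3) IMPLIES (x4 XOR x3) = true IMPLIES true = true
((x2 IFF x3) IMPLIES (x4 XOR x3)) XOR x4 = true XOR true = false
x4 IFF x2 = true IFF false = false
x4 IMPLIES x3 = true IMPLIES false = false
NOT (x4 IMPLIES x3) = NOT false = true
(x4 IFF x2) XOR NOT (x4 IMPLIES x3) = false XOR true = true
(((x2 IFF x3) IMPLIES (x4 XOR x3)) XOR x4) IFF ((x4 IFF x2) XOR NOT (x4 IMPLIES x3)) = false IFF true = false
(x2 IMPLIES x3) IFF ((((x2 IFF x3) IMPLIES (x4 XOR x3)) XOR x4) IFF ((x4 IFF x2) XOR NOT (x4 IMPLIES x3))) = true IFF false = false
((x2 IMPLIES x3) IFF ((((x2 IFF x3) IMPLIES (x4 XOR x3)) XOR x4) IFF ((x4 IFF x2) XOR NOT (x4 IMPLIES x3)))) IFF x2 = false IFF false = true
(x2 OR (x2 XOR x4)) IMPLIES (((x2 IMPLIES x3) IFF ((((x2 IFF x3) IMPLIES (x4 XOR x3)) XOR x4) IFF ((x4 IFF x2) XOR NOT (x4 IMPLIES x3)))) IFF x2) = true IMPLIES true = true
x2 IFF ((x2 OR (x2 XOR x4)) IMPLIES (((x2 IMPLIES x3) IFF ((((x2 IFF x3) IMPLIES (x4 XOR x3)) XOR x4) IFF ((x4 IFF x2) XOR NOT (x4 IMPLIES x3)))) IFF x2)) = false IFF true = false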